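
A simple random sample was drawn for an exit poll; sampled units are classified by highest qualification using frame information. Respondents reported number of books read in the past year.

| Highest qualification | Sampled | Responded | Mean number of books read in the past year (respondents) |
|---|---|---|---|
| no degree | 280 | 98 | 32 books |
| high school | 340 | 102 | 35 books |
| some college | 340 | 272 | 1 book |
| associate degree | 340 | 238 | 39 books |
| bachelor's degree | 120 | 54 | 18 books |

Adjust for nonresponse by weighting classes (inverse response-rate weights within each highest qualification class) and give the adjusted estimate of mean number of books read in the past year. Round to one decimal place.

Response rates by class: no degree 98/280 = 35%, high school 102/340 = 30%, some college 272/340 = 80%, associate degree 238/340 = 70%, bachelor's degree 54/120 = 45%.
With weight = n_sampled/n_responded per class, the weighted class total is n_sampled:
  no degree: 280 × 32 = 8960
  high school: 340 × 35 = 11,900
  some college: 340 × 1 = 340
  associate degree: 340 × 39 = 13,260
  bachelor's degree: 120 × 18 = 2160
Adjusted estimate = 36,620 / 1,420 = 25.7887 → 25.8.

25.8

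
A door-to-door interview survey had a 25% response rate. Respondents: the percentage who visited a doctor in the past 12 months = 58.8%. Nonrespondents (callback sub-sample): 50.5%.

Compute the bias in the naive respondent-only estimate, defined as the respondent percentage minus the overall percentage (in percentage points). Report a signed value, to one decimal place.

Nonresponse fraction = 1 − 0.25 = 0.75.
Bias = (nonresponse fraction) × (respondent percentage − nonrespondent percentage)
     = 0.75 × (58.8 − 50.5) = 0.75 × 8.3 = 6.225.

+6.2 percentage points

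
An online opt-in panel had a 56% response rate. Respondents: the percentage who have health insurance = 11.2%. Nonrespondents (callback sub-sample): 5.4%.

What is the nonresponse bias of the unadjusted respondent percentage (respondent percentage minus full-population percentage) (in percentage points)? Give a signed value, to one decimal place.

+2.6 percentage points

Nonresponse fraction = 1 − 0.56 = 0.44.
Bias = (nonresponse fraction) × (respondent percentage − nonrespondent percentage)
     = 0.44 × (11.2 − 5.4) = 0.44 × 5.8 = 2.552.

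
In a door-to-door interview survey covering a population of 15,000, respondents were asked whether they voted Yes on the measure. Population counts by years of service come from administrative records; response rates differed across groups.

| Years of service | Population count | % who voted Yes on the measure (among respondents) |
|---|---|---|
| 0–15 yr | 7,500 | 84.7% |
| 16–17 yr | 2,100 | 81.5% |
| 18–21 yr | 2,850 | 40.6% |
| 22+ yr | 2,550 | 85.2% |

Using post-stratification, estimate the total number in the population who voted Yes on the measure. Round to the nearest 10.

11,390

Each cell contributes its population count × the respondent rate:
  0–15 yr: 7,500 × 84.7% = 6352.5
  16–17 yr: 2,100 × 81.5% = 1711.5
  18–21 yr: 2,850 × 40.6% = 1157.1
  22+ yr: 2,550 × 85.2% = 2172.6
Estimated total = 11393.7 → 11,390.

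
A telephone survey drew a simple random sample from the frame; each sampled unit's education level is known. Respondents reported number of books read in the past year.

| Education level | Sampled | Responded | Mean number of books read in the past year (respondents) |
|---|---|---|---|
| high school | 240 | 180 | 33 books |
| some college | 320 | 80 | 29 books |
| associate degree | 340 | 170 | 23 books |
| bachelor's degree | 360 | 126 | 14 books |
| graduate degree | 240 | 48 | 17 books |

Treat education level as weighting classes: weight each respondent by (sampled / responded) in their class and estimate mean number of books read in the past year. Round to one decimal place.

22.8

Class response rates: high school 180/240 = 75%, some college 80/320 = 25%, associate degree 170/340 = 50%, bachelor's degree 126/360 = 35%, graduate degree 48/240 = 20%.
Weighting each respondent by the inverse class response rate inflates each class back to its sampled size, so the class weight is n_sampled:
  high school: 240 × 33 = 7920
  some college: 320 × 29 = 9280
  associate degree: 340 × 23 = 7820
  bachelor's degree: 360 × 14 = 5040
  graduate degree: 240 × 17 = 4080
Adjusted estimate = 34,140 / 1,500 = 22.76 → 22.8.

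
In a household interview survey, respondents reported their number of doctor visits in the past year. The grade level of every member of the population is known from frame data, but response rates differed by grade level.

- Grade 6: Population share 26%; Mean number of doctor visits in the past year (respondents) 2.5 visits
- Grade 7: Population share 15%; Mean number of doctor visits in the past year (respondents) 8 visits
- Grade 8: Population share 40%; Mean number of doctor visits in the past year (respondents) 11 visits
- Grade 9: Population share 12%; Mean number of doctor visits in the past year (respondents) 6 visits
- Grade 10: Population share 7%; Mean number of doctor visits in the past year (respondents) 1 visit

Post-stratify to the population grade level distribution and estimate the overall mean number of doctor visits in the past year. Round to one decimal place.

7.0

Reweight to the known grade level distribution:
  Grade 6: 0.26 × 2.5 = 0.65
  Grade 7: 0.15 × 8 = 1.2
  Grade 8: 0.4 × 11 = 4.4
  Grade 9: 0.12 × 6 = 0.72
  Grade 10: 0.07 × 1 = 0.07
Post-stratified estimate = 7.04 → 7.0.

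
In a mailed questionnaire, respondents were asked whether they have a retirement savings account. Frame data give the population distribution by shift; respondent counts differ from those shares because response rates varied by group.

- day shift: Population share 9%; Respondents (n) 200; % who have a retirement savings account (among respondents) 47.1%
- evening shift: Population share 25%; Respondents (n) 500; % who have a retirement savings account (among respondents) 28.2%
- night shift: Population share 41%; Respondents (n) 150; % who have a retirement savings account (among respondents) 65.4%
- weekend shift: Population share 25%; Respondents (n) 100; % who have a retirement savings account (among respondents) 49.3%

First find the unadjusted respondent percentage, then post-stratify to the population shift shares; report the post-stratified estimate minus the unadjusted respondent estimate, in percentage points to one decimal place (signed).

+10.2 percentage points

Naive respondent-only estimate (weights = respondent counts):
  (200/950)×47.1 + (500/950)×28.2 + (150/950)×65.4 + (100/950)×49.3 = 40.2737%
Post-stratified estimate weights by population shares:
  0.09×47.1 + 0.25×28.2 + 0.41×65.4 + 0.25×49.3 = 50.428%
Difference = 50.428 − 40.2737 = 10.1543 pp.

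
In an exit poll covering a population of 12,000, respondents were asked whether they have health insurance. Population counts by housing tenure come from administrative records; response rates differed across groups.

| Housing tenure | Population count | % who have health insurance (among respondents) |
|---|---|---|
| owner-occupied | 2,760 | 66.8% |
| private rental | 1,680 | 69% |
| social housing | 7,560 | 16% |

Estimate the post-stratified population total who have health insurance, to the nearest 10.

Each cell contributes its population count × the respondent rate:
  owner-occupied: 2,760 × 66.8% = 1843.68
  private rental: 1,680 × 69% = 1159.2
  social housing: 7,560 × 16% = 1209.6
Estimated total = 4212.48 → 4,210.

4,210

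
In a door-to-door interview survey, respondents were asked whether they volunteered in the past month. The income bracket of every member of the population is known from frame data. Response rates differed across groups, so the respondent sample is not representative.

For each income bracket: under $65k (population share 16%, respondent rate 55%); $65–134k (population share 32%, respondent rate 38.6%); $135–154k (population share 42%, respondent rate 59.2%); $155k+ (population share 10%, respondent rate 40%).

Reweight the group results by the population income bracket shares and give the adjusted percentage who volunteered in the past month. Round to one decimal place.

50.0%

Each cell contributes population-share × respondent value:
  under $65k: 0.16 × 55 = 8.8
  $65–134k: 0.32 × 38.6 = 12.352
  $135–154k: 0.42 × 59.2 = 24.864
  $155k+: 0.1 × 40 = 4
Post-stratified estimate = 50.016 → 50.0%.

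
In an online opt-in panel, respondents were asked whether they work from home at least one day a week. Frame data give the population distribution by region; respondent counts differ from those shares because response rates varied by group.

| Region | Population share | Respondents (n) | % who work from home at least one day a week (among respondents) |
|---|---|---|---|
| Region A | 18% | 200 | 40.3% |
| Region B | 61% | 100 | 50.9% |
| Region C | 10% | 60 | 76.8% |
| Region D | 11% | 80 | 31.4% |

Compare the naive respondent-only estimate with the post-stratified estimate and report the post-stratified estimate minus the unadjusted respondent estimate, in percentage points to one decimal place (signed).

+3.4 percentage points

Without adjustment, the pooled respondent share is:
  (200/440)×40.3 + (100/440)×50.9 + (60/440)×76.8 + (80/440)×31.4 = 46.0682%
Post-stratifying to population shares instead:
  0.18×40.3 + 0.61×50.9 + 0.1×76.8 + 0.11×31.4 = 49.437%
Difference = 49.437 − 46.0682 = 3.3688 pp.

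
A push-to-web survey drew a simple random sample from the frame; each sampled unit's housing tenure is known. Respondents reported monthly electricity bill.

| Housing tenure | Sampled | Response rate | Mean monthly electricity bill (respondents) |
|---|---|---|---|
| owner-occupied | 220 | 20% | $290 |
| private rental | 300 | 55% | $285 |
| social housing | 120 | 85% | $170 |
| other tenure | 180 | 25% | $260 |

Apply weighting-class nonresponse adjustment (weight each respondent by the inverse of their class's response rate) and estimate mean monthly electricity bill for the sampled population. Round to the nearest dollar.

Weighting each respondent by the inverse class response rate inflates each class back to its sampled size, so the class weight is n_sampled:
  owner-occupied: 220 × 290 = 63,800
  private rental: 300 × 285 = 85,500
  social housing: 120 × 170 = 20,400
  other tenure: 180 × 260 = 46,800
Adjusted estimate = 216,500 / 820 = 264.024 → $264.

$264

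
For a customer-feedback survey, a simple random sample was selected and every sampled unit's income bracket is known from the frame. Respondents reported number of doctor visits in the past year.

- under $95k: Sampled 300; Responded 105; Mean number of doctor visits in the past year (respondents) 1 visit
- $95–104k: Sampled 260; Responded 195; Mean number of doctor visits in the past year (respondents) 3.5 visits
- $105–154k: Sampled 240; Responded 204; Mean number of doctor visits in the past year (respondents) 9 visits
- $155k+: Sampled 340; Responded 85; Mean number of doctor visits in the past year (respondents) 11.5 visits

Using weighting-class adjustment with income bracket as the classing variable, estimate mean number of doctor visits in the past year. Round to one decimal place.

Class response rates: under $95k 105/300 = 35%, $95–104k 195/260 = 75%, $105–154k 204/240 = 85%, $155k+ 85/340 = 25%.
Inverse-response-rate weighting restores each class to its sampled count, so class totals weight by n_sampled:
  under $95k: 300 × 1 = 300
  $95–104k: 260 × 3.5 = 910
  $105–154k: 240 × 9 = 2160
  $155k+: 340 × 11.5 = 3910
Adjusted estimate = 7280 / 1,140 = 6.38596 → 6.4.

6.4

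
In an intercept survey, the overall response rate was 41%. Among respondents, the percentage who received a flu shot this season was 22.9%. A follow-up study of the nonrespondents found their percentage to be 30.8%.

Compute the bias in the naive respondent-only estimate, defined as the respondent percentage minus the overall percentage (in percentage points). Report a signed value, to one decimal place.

Nonresponse fraction = 1 − 0.41 = 0.59.
Bias = (nonresponse fraction) × (respondent percentage − nonrespondent percentage)
     = 0.59 × (22.9 − 30.8) = 0.59 × -7.9 = -4.661.

-4.7 percentage points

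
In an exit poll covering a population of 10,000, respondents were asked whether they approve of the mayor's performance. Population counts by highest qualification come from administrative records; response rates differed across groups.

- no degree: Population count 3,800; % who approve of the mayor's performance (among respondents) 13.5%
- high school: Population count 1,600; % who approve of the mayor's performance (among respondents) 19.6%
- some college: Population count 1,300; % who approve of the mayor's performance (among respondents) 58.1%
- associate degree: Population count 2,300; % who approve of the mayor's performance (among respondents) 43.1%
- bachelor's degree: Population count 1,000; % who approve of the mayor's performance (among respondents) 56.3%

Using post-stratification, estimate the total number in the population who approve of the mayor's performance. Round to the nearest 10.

3,140

Estimated count per cell = population count × respondent percentage:
  no degree: 3,800 × 13.5% = 513
  high school: 1,600 × 19.6% = 313.6
  some college: 1,300 × 58.1% = 755.3
  associate degree: 2,300 × 43.1% = 991.3
  bachelor's degree: 1,000 × 56.3% = 563
Estimated total = 3136.2 → 3,140.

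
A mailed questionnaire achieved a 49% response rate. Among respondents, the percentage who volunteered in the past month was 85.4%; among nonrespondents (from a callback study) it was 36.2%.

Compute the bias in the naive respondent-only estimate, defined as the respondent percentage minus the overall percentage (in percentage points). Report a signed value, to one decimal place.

Nonresponse fraction = 1 − 0.49 = 0.51.
Bias = (nonresponse fraction) × (respondent percentage − nonrespondent percentage)
     = 0.51 × (85.4 − 36.2) = 0.51 × 49.2 = 25.092.

+25.1 percentage points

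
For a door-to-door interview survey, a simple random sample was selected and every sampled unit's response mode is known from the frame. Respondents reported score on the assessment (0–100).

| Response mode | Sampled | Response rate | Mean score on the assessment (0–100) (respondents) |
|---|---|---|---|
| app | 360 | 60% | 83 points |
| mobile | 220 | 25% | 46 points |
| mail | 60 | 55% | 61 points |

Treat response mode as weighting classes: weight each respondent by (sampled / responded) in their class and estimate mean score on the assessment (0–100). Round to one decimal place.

With weight = n_sampled/n_responded per class, the weighted class total is n_sampled:
  app: 360 × 83 = 29,880
  mobile: 220 × 46 = 10,120
  mail: 60 × 61 = 3660
Adjusted estimate = 43,660 / 640 = 68.2188 → 68.2.

68.2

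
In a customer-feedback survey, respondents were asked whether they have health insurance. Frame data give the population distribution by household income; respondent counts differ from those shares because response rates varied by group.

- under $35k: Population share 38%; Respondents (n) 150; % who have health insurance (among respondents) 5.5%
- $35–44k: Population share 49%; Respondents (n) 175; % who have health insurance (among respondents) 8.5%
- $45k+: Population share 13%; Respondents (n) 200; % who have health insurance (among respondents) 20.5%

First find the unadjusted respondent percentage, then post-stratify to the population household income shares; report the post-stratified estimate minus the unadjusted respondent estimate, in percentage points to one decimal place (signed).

-3.3 percentage points

Unadjusted (pooled respondent) estimate weights by respondent counts:
  (150/525)×5.5 + (175/525)×8.5 + (200/525)×20.5 = 12.2143%
Post-stratified estimate weights by population shares:
  0.38×5.5 + 0.49×8.5 + 0.13×20.5 = 8.92%
Difference = 8.92 − 12.2143 = -3.2943 pp.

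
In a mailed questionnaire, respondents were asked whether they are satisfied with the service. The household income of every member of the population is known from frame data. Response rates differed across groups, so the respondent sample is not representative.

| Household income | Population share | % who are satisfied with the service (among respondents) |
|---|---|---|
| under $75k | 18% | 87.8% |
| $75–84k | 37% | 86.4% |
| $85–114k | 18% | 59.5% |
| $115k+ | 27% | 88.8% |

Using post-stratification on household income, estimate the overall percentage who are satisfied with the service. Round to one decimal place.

Weight each group's respondent value by its population share:
  under $75k: 0.18 × 87.8 = 15.804
  $75–84k: 0.37 × 86.4 = 31.968
  $85–114k: 0.18 × 59.5 = 10.71
  $115k+: 0.27 × 88.8 = 23.976
Post-stratified estimate = 82.458 → 82.5%.

82.5%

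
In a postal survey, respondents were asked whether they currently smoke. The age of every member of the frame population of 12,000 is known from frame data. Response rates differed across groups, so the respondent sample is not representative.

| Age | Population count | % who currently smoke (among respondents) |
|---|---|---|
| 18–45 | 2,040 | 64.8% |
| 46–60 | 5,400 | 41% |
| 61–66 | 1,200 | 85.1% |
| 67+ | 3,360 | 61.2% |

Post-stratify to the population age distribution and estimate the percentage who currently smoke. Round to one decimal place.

55.1%

Reweight to the known age distribution:
  18–45: (2,040/12,000) × 64.8 = 11.016
  46–60: (5,400/12,000) × 41 = 18.45
  61–66: (1,200/12,000) × 85.1 = 8.51
  67+: (3,360/12,000) × 61.2 = 17.136
Post-stratified estimate = 55.112 → 55.1%.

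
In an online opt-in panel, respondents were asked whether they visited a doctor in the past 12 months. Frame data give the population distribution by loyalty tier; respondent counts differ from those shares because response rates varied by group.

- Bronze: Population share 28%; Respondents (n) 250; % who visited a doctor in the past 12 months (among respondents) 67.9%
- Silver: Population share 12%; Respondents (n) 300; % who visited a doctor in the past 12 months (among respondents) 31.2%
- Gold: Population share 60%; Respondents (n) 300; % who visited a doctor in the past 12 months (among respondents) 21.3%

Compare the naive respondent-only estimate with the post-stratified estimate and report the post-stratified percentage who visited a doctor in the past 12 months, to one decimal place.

Unadjusted (pooled respondent) estimate weights by respondent counts:
  (250/850)×67.9 + (300/850)×31.2 + (300/850)×21.3 = 38.5%
Reweighting by population loyalty tier shares:
  0.28×67.9 + 0.12×31.2 + 0.6×21.3 = 35.536%

35.5%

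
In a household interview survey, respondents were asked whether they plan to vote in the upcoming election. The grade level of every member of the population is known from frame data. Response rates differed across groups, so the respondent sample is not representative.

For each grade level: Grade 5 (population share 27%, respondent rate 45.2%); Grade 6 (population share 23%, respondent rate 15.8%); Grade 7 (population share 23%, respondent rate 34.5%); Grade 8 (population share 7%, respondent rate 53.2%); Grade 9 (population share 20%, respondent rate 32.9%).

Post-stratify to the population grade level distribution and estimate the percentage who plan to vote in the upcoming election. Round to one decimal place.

34.1%

Post-stratification weights by population share, not respondent share:
  Grade 5: 0.27 × 45.2 = 12.204
  Grade 6: 0.23 × 15.8 = 3.634
  Grade 7: 0.23 × 34.5 = 7.935
  Grade 8: 0.07 × 53.2 = 3.724
  Grade 9: 0.2 × 32.9 = 6.58
Post-stratified estimate = 34.077 → 34.1%.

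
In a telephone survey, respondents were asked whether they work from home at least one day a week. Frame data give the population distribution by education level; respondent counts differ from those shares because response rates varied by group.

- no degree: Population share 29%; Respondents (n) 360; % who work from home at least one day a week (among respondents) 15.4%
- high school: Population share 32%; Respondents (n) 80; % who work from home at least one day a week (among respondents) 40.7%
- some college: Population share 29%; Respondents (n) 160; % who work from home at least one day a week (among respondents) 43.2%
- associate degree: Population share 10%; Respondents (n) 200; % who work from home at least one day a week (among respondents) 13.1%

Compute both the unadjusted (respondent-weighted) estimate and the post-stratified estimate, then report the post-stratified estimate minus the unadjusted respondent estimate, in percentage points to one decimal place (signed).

Naive respondent-only estimate (weights = respondent counts):
  (360/800)×15.4 + (80/800)×40.7 + (160/800)×43.2 + (200/800)×13.1 = 22.915%
Reweighting by population education level shares:
  0.29×15.4 + 0.32×40.7 + 0.29×43.2 + 0.1×13.1 = 31.328%
Difference = 31.328 − 22.915 = 8.413 pp.

+8.4 percentage points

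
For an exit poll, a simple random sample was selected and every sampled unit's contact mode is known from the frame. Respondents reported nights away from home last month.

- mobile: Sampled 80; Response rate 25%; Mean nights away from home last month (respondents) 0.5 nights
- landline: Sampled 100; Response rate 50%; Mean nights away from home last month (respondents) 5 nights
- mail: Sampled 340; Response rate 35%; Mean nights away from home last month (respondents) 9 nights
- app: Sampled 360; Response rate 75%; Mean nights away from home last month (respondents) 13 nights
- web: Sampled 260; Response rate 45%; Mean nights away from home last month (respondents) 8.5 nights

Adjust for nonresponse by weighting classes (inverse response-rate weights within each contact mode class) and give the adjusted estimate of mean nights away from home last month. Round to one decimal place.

9.2

Each respondent's weight = sampled/responded in their class; summing within a class gives n_sampled, so:
  mobile: 80 × 0.5 = 40
  landline: 100 × 5 = 500
  mail: 340 × 9 = 3060
  app: 360 × 13 = 4680
  web: 260 × 8.5 = 2210
Adjusted estimate = 10,490 / 1,140 = 9.20175 → 9.2.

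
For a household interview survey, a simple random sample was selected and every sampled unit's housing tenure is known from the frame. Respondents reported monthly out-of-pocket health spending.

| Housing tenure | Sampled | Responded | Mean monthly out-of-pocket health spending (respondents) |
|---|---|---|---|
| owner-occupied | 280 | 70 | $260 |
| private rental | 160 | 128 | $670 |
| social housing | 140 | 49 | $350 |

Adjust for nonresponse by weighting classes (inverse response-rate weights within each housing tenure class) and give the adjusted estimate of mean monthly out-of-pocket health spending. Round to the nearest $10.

$390

Response rates by class: owner-occupied 70/280 = 25%, private rental 128/160 = 80%, social housing 49/140 = 35%.
With weight = n_sampled/n_responded per class, the weighted class total is n_sampled:
  owner-occupied: 280 × 260 = 72,800
  private rental: 160 × 670 = 107,200
  social housing: 140 × 350 = 49,000
Adjusted estimate = 229,000 / 580 = 394.828 → $390.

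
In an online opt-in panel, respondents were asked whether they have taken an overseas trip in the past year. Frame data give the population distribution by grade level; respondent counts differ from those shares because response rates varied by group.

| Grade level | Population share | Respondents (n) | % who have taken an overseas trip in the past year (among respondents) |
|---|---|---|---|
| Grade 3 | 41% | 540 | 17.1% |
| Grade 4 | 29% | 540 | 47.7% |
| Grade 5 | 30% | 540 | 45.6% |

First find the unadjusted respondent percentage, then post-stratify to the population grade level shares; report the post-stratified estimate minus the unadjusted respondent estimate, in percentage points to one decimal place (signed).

Unadjusted (pooled respondent) estimate weights by respondent counts:
  (540/1620)×17.1 + (540/1620)×47.7 + (540/1620)×45.6 = 36.8%
Reweighting by population grade level shares:
  0.41×17.1 + 0.29×47.7 + 0.3×45.6 = 34.524%
Difference = 34.524 − 36.8 = -2.276 pp.

-2.3 percentage points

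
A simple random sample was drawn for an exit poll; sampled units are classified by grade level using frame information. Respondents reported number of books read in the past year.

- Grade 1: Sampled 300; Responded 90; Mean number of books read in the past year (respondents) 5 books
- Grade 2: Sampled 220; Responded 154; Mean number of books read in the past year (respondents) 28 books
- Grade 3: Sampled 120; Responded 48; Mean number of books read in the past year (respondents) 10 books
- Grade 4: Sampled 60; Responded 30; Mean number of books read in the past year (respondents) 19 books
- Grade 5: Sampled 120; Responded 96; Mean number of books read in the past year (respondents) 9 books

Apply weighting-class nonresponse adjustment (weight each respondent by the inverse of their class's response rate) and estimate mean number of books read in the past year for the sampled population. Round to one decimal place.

Response rates by class: Grade 1 90/300 = 30%, Grade 2 154/220 = 70%, Grade 3 48/120 = 40%, Grade 4 30/60 = 50%, Grade 5 96/120 = 80%.
Inverse-response-rate weighting restores each class to its sampled count, so class totals weight by n_sampled:
  Grade 1: 300 × 5 = 1500
  Grade 2: 220 × 28 = 6160
  Grade 3: 120 × 10 = 1200
  Grade 4: 60 × 19 = 1140
  Grade 5: 120 × 9 = 1080
Adjusted estimate = 11,080 / 820 = 13.5122 → 13.5.

13.5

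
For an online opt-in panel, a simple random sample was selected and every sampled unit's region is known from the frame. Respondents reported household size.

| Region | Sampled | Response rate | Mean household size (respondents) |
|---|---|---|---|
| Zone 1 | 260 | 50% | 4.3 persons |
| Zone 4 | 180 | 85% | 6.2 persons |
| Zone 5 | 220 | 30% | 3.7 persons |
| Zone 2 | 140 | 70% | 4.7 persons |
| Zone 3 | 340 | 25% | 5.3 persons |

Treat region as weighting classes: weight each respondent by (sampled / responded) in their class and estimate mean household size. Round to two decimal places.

Inverse-response-rate weighting restores each class to its sampled count, so class totals weight by n_sampled:
  Zone 1: 260 × 4.3 = 1118
  Zone 4: 180 × 6.2 = 1116
  Zone 5: 220 × 3.7 = 814
  Zone 2: 140 × 4.7 = 658
  Zone 3: 340 × 5.3 = 1802
Adjusted estimate = 5508 / 1,140 = 4.83158 → 4.83.

4.83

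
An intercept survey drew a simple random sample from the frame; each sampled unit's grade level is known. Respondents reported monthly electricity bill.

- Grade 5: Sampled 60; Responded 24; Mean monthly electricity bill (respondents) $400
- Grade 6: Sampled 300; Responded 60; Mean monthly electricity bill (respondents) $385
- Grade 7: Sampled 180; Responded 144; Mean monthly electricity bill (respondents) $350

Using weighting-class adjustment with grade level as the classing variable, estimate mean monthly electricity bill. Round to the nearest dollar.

$375

Class response rates: Grade 5 24/60 = 40%, Grade 6 60/300 = 20%, Grade 7 144/180 = 80%.
Inverse-response-rate weighting restores each class to its sampled count, so class totals weight by n_sampled:
  Grade 5: 60 × 400 = 24,000
  Grade 6: 300 × 385 = 115,500
  Grade 7: 180 × 350 = 63,000
Adjusted estimate = 202,500 / 540 = 375 → $375.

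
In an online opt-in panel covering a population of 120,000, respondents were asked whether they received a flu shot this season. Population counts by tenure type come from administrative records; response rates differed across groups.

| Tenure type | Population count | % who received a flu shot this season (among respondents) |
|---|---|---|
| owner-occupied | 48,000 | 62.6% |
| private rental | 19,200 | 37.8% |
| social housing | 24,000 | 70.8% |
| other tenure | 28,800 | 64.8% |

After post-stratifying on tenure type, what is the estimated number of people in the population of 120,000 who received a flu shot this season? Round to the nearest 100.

73,000

Estimated count per cell = population count × respondent percentage:
  owner-occupied: 48,000 × 62.6% = 30,048
  private rental: 19,200 × 37.8% = 7257.6
  social housing: 24,000 × 70.8% = 16,992
  other tenure: 28,800 × 64.8% = 18662.4
Estimated total = 72,960 → 73,000.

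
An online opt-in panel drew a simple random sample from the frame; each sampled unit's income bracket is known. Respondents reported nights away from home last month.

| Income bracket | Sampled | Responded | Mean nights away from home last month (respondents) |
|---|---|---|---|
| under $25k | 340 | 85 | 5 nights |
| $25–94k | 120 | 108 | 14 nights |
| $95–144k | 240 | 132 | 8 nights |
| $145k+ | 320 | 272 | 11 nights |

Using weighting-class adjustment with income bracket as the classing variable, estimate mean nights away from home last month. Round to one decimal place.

8.6

Response rates by class: under $25k 85/340 = 25%, $25–94k 108/120 = 90%, $95–144k 132/240 = 55%, $145k+ 272/320 = 85%.
Weighting each respondent by the inverse class response rate inflates each class back to its sampled size, so the class weight is n_sampled:
  under $25k: 340 × 5 = 1700
  $25–94k: 120 × 14 = 1680
  $95–144k: 240 × 8 = 1920
  $145k+: 320 × 11 = 3520
Adjusted estimate = 8820 / 1,020 = 8.64706 → 8.6.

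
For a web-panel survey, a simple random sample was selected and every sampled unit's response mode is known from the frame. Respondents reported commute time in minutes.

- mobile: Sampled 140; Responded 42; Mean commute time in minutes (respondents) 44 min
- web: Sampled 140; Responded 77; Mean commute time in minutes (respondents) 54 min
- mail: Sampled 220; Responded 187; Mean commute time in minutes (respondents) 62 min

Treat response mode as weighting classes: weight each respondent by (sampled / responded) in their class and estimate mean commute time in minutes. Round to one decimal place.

54.7

Response rates by class: mobile 42/140 = 30%, web 77/140 = 55%, mail 187/220 = 85%.
Weighting each respondent by the inverse class response rate inflates each class back to its sampled size, so the class weight is n_sampled:
  mobile: 140 × 44 = 6160
  web: 140 × 54 = 7560
  mail: 220 × 62 = 13,640
Adjusted estimate = 27,360 / 500 = 54.72 → 54.7.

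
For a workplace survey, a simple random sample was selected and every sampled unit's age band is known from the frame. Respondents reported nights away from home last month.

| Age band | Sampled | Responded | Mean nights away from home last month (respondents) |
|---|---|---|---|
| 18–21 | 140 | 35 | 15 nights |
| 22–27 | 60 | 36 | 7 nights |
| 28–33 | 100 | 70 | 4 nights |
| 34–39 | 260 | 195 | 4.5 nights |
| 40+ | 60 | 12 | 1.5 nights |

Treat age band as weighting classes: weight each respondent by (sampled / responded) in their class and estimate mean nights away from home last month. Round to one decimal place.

6.7

Response rates by class: 18–21 35/140 = 25%, 22–27 36/60 = 60%, 28–33 70/100 = 70%, 34–39 195/260 = 75%, 40+ 12/60 = 20%.
Weighting each respondent by the inverse class response rate inflates each class back to its sampled size, so the class weight is n_sampled:
  18–21: 140 × 15 = 2100
  22–27: 60 × 7 = 420
  28–33: 100 × 4 = 400
  34–39: 260 × 4.5 = 1170
  40+: 60 × 1.5 = 90
Adjusted estimate = 4180 / 620 = 6.74193 → 6.7.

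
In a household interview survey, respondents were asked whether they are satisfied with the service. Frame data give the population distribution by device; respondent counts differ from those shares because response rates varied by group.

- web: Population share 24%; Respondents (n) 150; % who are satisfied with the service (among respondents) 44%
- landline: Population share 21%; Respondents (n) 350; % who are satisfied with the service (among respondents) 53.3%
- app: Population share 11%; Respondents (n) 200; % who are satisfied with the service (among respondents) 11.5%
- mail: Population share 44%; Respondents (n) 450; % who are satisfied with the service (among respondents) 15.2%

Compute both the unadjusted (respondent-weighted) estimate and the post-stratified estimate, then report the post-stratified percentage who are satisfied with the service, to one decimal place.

29.7%

Unadjusted (pooled respondent) estimate weights by respondent counts:
  (150/1150)×44 + (350/1150)×53.3 + (200/1150)×11.5 + (450/1150)×15.2 = 29.9087%
Reweighting by population device shares:
  0.24×44 + 0.21×53.3 + 0.11×11.5 + 0.44×15.2 = 29.706%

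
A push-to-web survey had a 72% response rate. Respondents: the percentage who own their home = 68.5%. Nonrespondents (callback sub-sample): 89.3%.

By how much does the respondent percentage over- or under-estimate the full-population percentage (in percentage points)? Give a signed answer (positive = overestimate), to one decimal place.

Nonresponse fraction = 1 − 0.72 = 0.28.
Bias = (nonresponse fraction) × (respondent percentage − nonrespondent percentage)
     = 0.28 × (68.5 − 89.3) = 0.28 × -20.8 = -5.824.

-5.8 percentage points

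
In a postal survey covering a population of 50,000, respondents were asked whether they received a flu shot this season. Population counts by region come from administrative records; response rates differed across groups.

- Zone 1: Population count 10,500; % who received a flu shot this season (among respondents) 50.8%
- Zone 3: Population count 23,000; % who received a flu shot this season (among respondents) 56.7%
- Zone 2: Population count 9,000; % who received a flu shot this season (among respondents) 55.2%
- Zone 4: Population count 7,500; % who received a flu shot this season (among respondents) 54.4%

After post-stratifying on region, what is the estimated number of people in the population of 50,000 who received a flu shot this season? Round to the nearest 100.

27,400

Each cell contributes its population count × the respondent rate:
  Zone 1: 10,500 × 50.8% = 5334
  Zone 3: 23,000 × 56.7% = 13,041
  Zone 2: 9,000 × 55.2% = 4968
  Zone 4: 7,500 × 54.4% = 4080
Estimated total = 27,423 → 27,400.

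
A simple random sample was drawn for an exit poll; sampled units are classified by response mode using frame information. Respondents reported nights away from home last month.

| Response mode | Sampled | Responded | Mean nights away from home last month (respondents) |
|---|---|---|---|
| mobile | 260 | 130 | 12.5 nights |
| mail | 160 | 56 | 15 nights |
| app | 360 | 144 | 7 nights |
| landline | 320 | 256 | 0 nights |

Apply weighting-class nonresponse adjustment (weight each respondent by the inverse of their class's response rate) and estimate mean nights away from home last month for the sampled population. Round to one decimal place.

7.4

Response rates by class: mobile 130/260 = 50%, mail 56/160 = 35%, app 144/360 = 40%, landline 256/320 = 80%.
Inverse-response-rate weighting restores each class to its sampled count, so class totals weight by n_sampled:
  mobile: 260 × 12.5 = 3250
  mail: 160 × 15 = 2400
  app: 360 × 7 = 2520
  landline: 320 × 0 = 0
Adjusted estimate = 8170 / 1,100 = 7.42727 → 7.4.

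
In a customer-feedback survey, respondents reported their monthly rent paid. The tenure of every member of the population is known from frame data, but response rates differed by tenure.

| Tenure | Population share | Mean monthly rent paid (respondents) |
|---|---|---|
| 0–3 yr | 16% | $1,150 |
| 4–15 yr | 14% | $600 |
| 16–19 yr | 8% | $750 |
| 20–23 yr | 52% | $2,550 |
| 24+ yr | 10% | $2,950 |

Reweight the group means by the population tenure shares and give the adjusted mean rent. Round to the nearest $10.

$1,950

Weight each group's respondent value by its population share:
  0–3 yr: 0.16 × 1150 = 184
  4–15 yr: 0.14 × 600 = 84
  16–19 yr: 0.08 × 750 = 60
  20–23 yr: 0.52 × 2550 = 1326
  24+ yr: 0.1 × 2950 = 295
Post-stratified estimate = 1949 → $1,950.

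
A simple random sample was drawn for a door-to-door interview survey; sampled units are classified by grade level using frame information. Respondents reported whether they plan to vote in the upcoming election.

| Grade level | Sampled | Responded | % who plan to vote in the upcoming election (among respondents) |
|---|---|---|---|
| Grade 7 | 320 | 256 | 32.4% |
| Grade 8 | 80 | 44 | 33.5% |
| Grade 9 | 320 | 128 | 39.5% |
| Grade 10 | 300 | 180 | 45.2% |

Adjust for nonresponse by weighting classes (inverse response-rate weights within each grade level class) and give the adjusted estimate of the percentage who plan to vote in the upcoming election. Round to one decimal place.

38.5%

Response rates by class: Grade 7 256/320 = 80%, Grade 8 44/80 = 55%, Grade 9 128/320 = 40%, Grade 10 180/300 = 60%.
Inverse-response-rate weighting restores each class to its sampled count, so class totals weight by n_sampled:
  Grade 7: 320 × 32.4 = 10,368
  Grade 8: 80 × 33.5 = 2680
  Grade 9: 320 × 39.5 = 12,640
  Grade 10: 300 × 45.2 = 13,560
Adjusted estimate = 39,248 / 1,020 = 38.4784 → 38.5%.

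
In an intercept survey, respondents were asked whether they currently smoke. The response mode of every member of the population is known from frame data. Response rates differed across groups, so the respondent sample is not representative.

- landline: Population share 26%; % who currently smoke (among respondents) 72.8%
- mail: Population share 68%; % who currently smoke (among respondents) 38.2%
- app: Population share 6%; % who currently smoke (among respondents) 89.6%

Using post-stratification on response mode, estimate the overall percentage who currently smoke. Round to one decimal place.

50.3%

Each cell contributes population-share × respondent value:
  landline: 0.26 × 72.8 = 18.928
  mail: 0.68 × 38.2 = 25.976
  app: 0.06 × 89.6 = 5.376
Post-stratified estimate = 50.28 → 50.3%.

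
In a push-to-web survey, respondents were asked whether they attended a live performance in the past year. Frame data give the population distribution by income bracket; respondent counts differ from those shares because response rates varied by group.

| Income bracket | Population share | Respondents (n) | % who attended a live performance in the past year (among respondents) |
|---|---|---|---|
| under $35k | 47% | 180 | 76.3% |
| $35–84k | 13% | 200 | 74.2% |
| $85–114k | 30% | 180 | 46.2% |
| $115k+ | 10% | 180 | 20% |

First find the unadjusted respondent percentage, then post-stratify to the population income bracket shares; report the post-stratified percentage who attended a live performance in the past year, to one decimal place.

61.4%

Unadjusted (pooled respondent) estimate weights by respondent counts:
  (180/740)×76.3 + (200/740)×74.2 + (180/740)×46.2 + (180/740)×20 = 54.7162%
Reweighting by population income bracket shares:
  0.47×76.3 + 0.13×74.2 + 0.3×46.2 + 0.1×20 = 61.367%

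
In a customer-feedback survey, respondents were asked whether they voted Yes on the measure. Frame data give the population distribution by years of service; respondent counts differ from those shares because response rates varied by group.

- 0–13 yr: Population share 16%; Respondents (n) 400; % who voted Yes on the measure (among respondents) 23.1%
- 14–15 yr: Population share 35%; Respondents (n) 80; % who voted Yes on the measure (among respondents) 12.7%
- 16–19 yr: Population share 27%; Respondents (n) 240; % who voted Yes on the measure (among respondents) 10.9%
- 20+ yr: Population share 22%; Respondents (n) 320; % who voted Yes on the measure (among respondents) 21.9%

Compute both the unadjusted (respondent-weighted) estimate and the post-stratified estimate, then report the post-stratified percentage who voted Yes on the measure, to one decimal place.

15.9%

Without adjustment, the pooled respondent share is:
  (400/1040)×23.1 + (80/1040)×12.7 + (240/1040)×10.9 + (320/1040)×21.9 = 19.1154%
Reweighting by population years of service shares:
  0.16×23.1 + 0.35×12.7 + 0.27×10.9 + 0.22×21.9 = 15.902%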